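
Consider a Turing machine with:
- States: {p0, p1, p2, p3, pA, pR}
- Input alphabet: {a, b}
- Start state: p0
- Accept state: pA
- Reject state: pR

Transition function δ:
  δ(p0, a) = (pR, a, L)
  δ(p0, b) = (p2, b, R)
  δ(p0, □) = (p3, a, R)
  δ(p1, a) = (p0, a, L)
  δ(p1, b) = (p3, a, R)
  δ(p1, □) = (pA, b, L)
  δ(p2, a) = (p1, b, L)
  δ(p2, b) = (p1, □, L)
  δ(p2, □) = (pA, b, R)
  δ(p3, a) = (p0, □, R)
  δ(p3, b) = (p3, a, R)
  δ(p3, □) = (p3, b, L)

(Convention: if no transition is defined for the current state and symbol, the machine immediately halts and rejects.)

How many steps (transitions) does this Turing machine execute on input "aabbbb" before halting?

Execution trace:
Initial: [p0]aabbbb
Step 1: δ(p0, a) = (pR, a, L) → [pR]□aabbbb

The machine reaches the reject state pR and halts.

The machine executed 1 step before halting.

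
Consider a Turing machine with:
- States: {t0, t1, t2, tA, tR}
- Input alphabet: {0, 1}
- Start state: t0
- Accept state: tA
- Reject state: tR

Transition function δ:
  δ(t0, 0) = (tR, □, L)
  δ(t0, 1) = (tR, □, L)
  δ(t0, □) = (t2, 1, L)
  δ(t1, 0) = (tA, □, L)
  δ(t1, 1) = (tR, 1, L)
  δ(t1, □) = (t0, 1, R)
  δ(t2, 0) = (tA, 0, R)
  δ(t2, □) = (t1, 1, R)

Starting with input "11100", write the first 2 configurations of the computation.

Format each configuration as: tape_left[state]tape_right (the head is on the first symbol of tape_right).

Transitions applied:
Step 1: δ(t0, 1) = (tR, □, L)

The first 2 configurations are:
[t0]11100 ⊢ [tR]□□1100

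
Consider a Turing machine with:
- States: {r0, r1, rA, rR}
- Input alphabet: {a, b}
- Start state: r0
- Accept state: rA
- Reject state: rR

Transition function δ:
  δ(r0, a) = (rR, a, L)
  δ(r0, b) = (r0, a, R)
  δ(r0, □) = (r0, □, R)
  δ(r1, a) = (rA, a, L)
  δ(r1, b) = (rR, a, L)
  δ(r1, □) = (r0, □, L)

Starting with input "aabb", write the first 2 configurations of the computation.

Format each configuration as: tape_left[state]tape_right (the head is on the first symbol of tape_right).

Transitions applied:
Step 1: δ(r0, a) = (rR, a, L)

The first 2 configurations are:
[r0]aabb ⊢ [rR]□aabb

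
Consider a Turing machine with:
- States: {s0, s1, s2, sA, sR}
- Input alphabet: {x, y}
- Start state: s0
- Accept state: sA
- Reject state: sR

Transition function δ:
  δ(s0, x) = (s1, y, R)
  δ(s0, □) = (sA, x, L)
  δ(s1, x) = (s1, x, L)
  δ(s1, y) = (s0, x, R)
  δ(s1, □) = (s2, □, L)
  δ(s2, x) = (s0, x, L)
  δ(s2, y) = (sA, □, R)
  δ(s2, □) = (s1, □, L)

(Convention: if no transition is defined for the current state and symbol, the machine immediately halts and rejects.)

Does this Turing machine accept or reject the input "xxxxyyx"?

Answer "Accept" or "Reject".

Execution trace:
Initial: [s0]xxxxyyx
Step 1: δ(s0, x) = (s1, y, R) → y[s1]xxxyyx
Step 2: δ(s1, x) = (s1, x, L) → [s1]yxxxyyx
Step 3: δ(s1, y) = (s0, x, R) → x[s0]xxxyyx
Step 4: δ(s0, x) = (s1, y, R) → xy[s1]xxyyx
Step 5: δ(s1, x) = (s1, x, L) → x[s1]yxxyyx
Step 6: δ(s1, y) = (s0, x, R) → xx[s0]xxyyx
Step 7: δ(s0, x) = (s1, y, R) → xxy[s1]xyyx
Step 8: δ(s1, x) = (s1, x, L) → xx[s1]yxyyx
Step 9: δ(s1, y) = (s0, x, R) → xxx[s0]xyyx
Step 10: δ(s0, x) = (s1, y, R) → xxxy[s1]yyx
Step 11: δ(s1, y) = (s0, x, R) → xxxyx[s0]yx

No transition is defined for δ(s0, y). By convention the machine halts and rejects.

Answer: Reject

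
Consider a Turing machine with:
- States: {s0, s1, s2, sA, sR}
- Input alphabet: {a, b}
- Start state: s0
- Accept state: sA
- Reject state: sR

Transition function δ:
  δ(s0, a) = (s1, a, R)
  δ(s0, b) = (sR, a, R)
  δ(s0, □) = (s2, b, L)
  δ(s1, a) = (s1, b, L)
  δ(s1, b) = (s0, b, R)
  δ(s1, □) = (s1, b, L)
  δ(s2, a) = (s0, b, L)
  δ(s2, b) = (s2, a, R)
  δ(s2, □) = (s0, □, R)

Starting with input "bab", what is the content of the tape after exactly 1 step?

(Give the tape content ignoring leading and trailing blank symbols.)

Execution trace:
Initial: [s0]bab
Step 1: δ(s0, b) = (sR, a, R) → a[sR]ab

The machine reaches the reject state sR and halts.

After 1 step, the tape (ignoring leading/trailing blanks) is: aab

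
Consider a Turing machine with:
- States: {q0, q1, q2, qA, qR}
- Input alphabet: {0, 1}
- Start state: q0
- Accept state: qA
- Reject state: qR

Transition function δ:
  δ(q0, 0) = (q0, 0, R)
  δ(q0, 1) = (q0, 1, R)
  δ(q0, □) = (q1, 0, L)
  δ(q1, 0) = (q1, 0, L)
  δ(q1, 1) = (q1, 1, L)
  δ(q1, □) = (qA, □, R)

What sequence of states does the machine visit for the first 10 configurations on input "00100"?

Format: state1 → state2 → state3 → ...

Execution trace:
Initial: [q0]00100
Step 1: δ(q0, 0) = (q0, 0, R) → 0[q0]0100
Step 2: δ(q0, 0) = (q0, 0, R) → 00[q0]100
Step 3: δ(q0, 1) = (q0, 1, R) → 001[q0]00
Step 4: δ(q0, 0) = (q0, 0, R) → 0010[q0]0
Step 5: δ(q0, 0) = (q0, 0, R) → 00100[q0]□
Step 6: δ(q0, □) = (q1, 0, L) → 0010[q1]00
Step 7: δ(q1, 0) = (q1, 0, L) → 001[q1]000
Step 8: δ(q1, 0) = (q1, 0, L) → 00[q1]1000
Step 9: δ(q1, 1) = (q1, 1, L) → 0[q1]01000

State sequence: q0 → q0 → q0 → q0 → q0 → q0 → q1 → q1 → q1 → q1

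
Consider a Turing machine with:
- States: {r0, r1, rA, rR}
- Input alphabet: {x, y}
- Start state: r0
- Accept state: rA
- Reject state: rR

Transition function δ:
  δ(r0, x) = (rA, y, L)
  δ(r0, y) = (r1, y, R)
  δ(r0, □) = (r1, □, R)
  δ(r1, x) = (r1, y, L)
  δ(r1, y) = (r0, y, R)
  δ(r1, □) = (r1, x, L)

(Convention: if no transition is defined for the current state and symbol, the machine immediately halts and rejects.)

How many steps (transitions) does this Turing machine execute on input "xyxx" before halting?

Execution trace:
Initial: [r0]xyxx
Step 1: δ(r0, x) = (rA, y, L) → [rA]□yyxx

The machine reaches the accept state rA and halts.

The machine executed 1 step before halting.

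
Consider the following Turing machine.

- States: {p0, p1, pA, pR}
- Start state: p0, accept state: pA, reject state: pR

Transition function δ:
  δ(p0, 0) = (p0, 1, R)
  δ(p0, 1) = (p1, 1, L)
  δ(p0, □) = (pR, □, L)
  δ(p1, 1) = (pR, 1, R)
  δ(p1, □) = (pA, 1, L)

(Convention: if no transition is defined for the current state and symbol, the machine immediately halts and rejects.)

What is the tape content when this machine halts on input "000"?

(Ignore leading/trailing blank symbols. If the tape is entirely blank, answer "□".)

Execution trace:
Initial: [p0]000
Step 1: δ(p0, 0) = (p0, 1, R) → 1[p0]00
Step 2: δ(p0, 0) = (p0, 1, R) → 11[p0]0
Step 3: δ(p0, 0) = (p0, 1, R) → 111[p0]□
Step 4: δ(p0, □) = (pR, □, L) → 11[pR]1□

The machine reaches the reject state pR and halts.

Final tape (ignoring leading/trailing blanks): 111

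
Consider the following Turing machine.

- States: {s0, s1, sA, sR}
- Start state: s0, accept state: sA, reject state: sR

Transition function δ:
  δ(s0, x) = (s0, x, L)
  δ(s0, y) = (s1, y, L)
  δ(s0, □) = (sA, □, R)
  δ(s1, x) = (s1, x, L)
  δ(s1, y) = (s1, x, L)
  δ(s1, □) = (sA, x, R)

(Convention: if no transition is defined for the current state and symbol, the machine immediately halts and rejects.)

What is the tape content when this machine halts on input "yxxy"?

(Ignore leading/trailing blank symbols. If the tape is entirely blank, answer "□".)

Execution trace:
Initial: [s0]yxxy
Step 1: δ(s0, y) = (s1, y, L) → [s1]□yxxy
Step 2: δ(s1, □) = (sA, x, R) → x[sA]yxxy

The machine reaches the accept state sA and halts.

Final tape (ignoring leading/trailing blanks): xyxxy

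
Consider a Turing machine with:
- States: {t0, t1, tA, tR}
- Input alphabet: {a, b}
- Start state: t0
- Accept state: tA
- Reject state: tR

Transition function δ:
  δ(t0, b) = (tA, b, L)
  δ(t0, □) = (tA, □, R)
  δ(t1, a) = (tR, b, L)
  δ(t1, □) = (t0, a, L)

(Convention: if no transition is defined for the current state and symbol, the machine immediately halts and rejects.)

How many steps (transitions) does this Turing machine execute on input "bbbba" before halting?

Execution trace:
Initial: [t0]bbbba
Step 1: δ(t0, b) = (tA, b, L) → [tA]□bbbba

The machine reaches the accept state tA and halts.

The machine executed 1 step before halting.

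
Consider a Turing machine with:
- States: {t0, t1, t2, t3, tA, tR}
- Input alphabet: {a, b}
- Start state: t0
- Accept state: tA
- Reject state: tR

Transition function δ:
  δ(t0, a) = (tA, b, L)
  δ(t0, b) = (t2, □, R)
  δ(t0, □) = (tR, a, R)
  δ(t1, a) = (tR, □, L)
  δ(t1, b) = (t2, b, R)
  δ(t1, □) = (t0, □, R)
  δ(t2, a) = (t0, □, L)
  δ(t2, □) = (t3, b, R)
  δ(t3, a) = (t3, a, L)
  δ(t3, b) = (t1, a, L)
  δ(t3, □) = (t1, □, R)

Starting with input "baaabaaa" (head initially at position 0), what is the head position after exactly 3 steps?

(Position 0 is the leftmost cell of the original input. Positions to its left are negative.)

Execution trace (head position shown):
Step 0: [t0]baaabaaa  (head at position 0)
Step 1: move right → □[t2]aaabaaa  (head at position 1)
Step 2: move left → [t0]□□aabaaa  (head at position 0)
Step 3: move right → a[tR]□aabaaa  (head at position 1)

After 3 steps, the head is at position 1.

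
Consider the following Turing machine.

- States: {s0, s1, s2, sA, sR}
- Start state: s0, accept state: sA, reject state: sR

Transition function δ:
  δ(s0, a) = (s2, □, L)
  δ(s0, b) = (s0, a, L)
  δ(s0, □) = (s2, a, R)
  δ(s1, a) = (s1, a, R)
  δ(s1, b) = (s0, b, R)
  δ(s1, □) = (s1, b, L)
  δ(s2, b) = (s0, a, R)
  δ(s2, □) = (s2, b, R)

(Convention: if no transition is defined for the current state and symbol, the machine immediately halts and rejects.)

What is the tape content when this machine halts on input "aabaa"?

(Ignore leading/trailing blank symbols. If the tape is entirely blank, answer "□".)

Execution trace:
Initial: [s0]aabaa
Step 1: δ(s0, a) = (s2, □, L) → [s2]□□abaa
Step 2: δ(s2, □) = (s2, b, R) → b[s2]□abaa
Step 3: δ(s2, □) = (s2, b, R) → bb[s2]abaa

No transition is defined for δ(s2, a). By convention the machine halts and rejects.

Final tape (ignoring leading/trailing blanks): bbabaa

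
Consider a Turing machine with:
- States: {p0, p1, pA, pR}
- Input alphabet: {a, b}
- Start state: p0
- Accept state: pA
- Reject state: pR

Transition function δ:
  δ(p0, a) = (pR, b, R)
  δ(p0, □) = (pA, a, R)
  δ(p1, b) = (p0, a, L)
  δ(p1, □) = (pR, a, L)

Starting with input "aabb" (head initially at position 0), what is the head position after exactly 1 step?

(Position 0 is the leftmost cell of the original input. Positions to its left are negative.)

Execution trace (head position shown):
Step 0: [p0]aabb  (head at position 0)
Step 1: move right → b[pR]abb  (head at position 1)

After 1 step, the head is at position 1.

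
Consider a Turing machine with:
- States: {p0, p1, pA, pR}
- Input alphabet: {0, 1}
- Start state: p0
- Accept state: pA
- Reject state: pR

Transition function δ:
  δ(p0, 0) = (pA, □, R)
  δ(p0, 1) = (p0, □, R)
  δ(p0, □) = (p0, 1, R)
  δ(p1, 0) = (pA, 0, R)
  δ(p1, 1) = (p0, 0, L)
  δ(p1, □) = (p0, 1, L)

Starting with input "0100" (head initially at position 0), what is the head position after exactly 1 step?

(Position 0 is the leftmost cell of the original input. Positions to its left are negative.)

Execution trace (head position shown):
Step 0: [p0]0100  (head at position 0)
Step 1: move right → □[pA]100  (head at position 1)

After 1 step, the head is at position 1.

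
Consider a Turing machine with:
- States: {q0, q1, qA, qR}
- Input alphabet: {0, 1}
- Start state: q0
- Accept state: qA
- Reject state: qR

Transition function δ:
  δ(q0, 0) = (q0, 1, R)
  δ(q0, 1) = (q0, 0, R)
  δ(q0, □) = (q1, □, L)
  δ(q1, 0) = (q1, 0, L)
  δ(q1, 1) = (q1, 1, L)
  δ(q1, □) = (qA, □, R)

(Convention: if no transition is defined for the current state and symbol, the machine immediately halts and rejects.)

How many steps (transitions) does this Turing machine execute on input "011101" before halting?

Execution trace:
Initial: [q0]011101
Step 1: δ(q0, 0) = (q0, 1, R) → 1[q0]11101
Step 2: δ(q0, 1) = (q0, 0, R) → 10[q0]1101
Step 3: δ(q0, 1) = (q0, 0, R) → 100[q0]101
Step 4: δ(q0, 1) = (q0, 0, R) → 1000[q0]01
Step 5: δ(q0, 0) = (q0, 1, R) → 10001[q0]1
Step 6: δ(q0, 1) = (q0, 0, R) → 100010[q0]□
Step 7: δ(q0, □) = (q1, □, L) → 10001[q1]0□
Step 8: δ(q1, 0) = (q1, 0, L) → 1000[q1]10□
Step 9: δ(q1, 1) = (q1, 1, L) → 100[q1]010□
Step 10: δ(q1, 0) = (q1, 0, L) → 10[q1]0010□
Step 11: δ(q1, 0) = (q1, 0, L) → 1[q1]00010□
Step 12: δ(q1, 0) = (q1, 0, L) → [q1]100010□
Step 13: δ(q1, 1) = (q1, 1, L) → [q1]□100010□
Step 14: δ(q1, □) = (qA, □, R) → □[qA]100010□

The machine reaches the accept state qA and halts.

The machine executed 14 steps before halting.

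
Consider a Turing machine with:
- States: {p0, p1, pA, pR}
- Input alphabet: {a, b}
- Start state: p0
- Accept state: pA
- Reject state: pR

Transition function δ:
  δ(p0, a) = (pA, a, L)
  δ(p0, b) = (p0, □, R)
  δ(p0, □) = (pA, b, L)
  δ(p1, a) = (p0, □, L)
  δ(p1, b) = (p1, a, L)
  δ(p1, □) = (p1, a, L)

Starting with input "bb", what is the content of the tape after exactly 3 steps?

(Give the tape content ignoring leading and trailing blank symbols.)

Execution trace:
Initial: [p0]bb
Step 1: δ(p0, b) = (p0, □, R) → □[p0]b
Step 2: δ(p0, b) = (p0, □, R) → □□[p0]□
Step 3: δ(p0, □) = (pA, b, L) → □[pA]□b

The machine reaches the accept state pA and halts.

After 3 steps, the tape (ignoring leading/trailing blanks) is: b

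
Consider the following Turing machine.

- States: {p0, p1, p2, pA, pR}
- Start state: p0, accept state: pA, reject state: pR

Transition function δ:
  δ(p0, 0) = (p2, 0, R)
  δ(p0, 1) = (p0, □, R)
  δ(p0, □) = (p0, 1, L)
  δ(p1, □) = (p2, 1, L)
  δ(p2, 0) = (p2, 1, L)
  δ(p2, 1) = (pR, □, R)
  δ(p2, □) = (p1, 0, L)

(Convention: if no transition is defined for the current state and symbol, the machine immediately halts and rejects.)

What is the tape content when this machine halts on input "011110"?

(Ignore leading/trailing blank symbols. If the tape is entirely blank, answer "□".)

Execution trace:
Initial: [p0]011110
Step 1: δ(p0, 0) = (p2, 0, R) → 0[p2]11110
Step 2: δ(p2, 1) = (pR, □, R) → 0□[pR]1110

The machine reaches the reject state pR and halts.

Final tape (ignoring leading/trailing blanks): 0□1110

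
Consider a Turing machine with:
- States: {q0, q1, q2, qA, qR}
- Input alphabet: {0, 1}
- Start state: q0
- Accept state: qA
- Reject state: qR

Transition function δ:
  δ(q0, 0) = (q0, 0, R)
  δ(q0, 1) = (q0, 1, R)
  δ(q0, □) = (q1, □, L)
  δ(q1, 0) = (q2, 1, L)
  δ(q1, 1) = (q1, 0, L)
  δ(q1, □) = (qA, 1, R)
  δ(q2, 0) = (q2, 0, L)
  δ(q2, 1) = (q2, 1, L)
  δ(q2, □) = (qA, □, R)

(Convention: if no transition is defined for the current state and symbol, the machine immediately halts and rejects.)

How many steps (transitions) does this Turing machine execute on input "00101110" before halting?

Execution trace:
Initial: [q0]00101110
Step 1: δ(q0, 0) = (q0, 0, R) → 0[q0]0101110
Step 2: δ(q0, 0) = (q0, 0, R) → 00[q0]101110
Step 3: δ(q0, 1) = (q0, 1, R) → 001[q0]01110
Step 4: δ(q0, 0) = (q0, 0, R) → 0010[q0]1110
Step 5: δ(q0, 1) = (q0, 1, R) → 00101[q0]110
Step 6: δ(q0, 1) = (q0, 1, R) → 001011[q0]10
Step 7: δ(q0, 1) = (q0, 1, R) → 0010111[q0]0
Step 8: δ(q0, 0) = (q0, 0, R) → 00101110[q0]□
Step 9: δ(q0, □) = (q1, □, L) → 0010111[q1]0□
Step 10: δ(q1, 0) = (q2, 1, L) → 001011[q2]11□
Step 11: δ(q2, 1) = (q2, 1, L) → 00101[q2]111□
Step 12: δ(q2, 1) = (q2, 1, L) → 0010[q2]1111□
Step 13: δ(q2, 1) = (q2, 1, L) → 001[q2]01111□
Step 14: δ(q2, 0) = (q2, 0, L) → 00[q2]101111□
Step 15: δ(q2, 1) = (q2, 1, L) → 0[q2]0101111□
Step 16: δ(q2, 0) = (q2, 0, L) → [q2]00101111□
Step 17: δ(q2, 0) = (q2, 0, L) → [q2]□00101111□
Step 18: δ(q2, □) = (qA, □, R) → □[qA]00101111□

The machine reaches the accept state qA and halts.

The machine executed 18 steps before halting.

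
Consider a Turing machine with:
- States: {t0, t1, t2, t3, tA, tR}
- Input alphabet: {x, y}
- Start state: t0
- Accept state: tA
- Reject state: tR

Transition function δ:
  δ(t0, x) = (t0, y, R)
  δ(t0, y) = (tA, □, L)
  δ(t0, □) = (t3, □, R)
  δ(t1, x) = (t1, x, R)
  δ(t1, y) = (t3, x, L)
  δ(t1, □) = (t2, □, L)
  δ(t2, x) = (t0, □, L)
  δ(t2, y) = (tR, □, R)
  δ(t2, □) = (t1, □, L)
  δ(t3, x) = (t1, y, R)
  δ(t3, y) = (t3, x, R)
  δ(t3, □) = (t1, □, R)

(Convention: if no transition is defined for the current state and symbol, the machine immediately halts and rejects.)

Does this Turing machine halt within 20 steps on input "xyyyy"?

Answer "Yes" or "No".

Execution trace:
Initial: [t0]xyyyy
Step 1: δ(t0, x) = (t0, y, R) → y[t0]yyyy
Step 2: δ(t0, y) = (tA, □, L) → [tA]y□yyy

The machine reaches the accept state tA and halts.
The machine halted after 2 steps (within the 20-step bound).

Answer: Yes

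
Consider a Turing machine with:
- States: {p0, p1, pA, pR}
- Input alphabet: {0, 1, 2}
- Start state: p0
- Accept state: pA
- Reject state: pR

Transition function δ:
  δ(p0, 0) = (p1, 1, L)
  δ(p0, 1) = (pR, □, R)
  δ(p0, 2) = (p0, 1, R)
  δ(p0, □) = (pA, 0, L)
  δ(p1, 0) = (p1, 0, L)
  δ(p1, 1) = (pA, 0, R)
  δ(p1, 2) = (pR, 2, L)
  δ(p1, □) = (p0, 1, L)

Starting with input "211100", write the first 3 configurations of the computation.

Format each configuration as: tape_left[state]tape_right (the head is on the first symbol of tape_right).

Transitions applied:
Step 1: δ(p0, 2) = (p0, 1, R)
Step 2: δ(p0, 1) = (pR, □, R)

The first 3 configurations are:
[p0]211100 ⊢ 1[p0]11100 ⊢ 1□[pR]1100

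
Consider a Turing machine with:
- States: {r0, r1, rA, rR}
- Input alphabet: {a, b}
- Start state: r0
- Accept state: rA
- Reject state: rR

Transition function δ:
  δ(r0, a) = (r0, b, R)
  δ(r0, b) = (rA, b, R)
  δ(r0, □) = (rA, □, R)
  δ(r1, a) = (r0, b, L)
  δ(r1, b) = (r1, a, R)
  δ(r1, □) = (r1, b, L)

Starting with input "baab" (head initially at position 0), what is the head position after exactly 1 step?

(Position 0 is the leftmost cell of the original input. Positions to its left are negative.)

Execution trace (head position shown):
Step 0: [r0]baab  (head at position 0)
Step 1: move right → b[rA]aab  (head at position 1)

After 1 step, the head is at position 1.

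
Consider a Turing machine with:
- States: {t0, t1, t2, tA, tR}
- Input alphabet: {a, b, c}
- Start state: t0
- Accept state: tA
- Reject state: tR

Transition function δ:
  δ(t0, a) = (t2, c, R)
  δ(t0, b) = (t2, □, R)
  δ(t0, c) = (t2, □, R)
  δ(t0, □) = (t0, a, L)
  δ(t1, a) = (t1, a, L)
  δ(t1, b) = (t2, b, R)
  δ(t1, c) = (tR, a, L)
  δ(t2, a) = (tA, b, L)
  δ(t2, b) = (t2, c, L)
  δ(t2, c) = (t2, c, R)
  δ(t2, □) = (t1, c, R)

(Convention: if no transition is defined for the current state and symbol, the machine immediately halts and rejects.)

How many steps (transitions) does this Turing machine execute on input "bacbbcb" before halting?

Execution trace:
Initial: [t0]bacbbcb
Step 1: δ(t0, b) = (t2, □, R) → □[t2]acbbcb
Step 2: δ(t2, a) = (tA, b, L) → [tA]□bcbbcb

The machine reaches the accept state tA and halts.

The machine executed 2 steps before halting.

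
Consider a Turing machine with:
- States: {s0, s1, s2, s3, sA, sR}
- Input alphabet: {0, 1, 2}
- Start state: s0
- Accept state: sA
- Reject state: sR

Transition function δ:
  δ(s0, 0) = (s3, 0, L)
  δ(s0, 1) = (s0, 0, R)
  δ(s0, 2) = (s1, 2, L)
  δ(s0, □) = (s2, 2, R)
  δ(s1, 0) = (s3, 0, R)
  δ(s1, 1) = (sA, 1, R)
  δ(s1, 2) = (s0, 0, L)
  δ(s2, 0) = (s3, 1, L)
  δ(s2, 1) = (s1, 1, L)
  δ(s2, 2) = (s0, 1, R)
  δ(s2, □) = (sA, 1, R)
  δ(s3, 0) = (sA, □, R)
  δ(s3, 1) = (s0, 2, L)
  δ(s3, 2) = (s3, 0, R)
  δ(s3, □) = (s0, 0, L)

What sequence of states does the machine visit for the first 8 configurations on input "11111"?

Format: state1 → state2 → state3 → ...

Execution trace:
Initial: [s0]11111
Step 1: δ(s0, 1) = (s0, 0, R) → 0[s0]1111
Step 2: δ(s0, 1) = (s0, 0, R) → 00[s0]111
Step 3: δ(s0, 1) = (s0, 0, R) → 000[s0]11
Step 4: δ(s0, 1) = (s0, 0, R) → 0000[s0]1
Step 5: δ(s0, 1) = (s0, 0, R) → 00000[s0]□
Step 6: δ(s0, □) = (s2, 2, R) → 000002[s2]□
Step 7: δ(s2, □) = (sA, 1, R) → 0000021[sA]□

The machine reaches the accept state sA and halts.

State sequence: s0 → s0 → s0 → s0 → s0 → s0 → s2 → sA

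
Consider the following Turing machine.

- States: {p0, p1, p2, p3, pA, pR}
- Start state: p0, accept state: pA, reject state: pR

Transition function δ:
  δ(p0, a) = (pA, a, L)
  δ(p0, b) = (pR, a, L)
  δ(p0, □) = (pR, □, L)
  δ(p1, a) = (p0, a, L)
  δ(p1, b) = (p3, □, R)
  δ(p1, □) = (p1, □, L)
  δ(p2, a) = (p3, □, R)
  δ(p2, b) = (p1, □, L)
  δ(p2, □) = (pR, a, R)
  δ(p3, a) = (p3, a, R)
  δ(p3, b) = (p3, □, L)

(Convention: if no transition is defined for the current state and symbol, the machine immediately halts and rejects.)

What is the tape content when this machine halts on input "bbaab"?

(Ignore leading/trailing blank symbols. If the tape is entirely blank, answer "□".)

Execution trace:
Initial: [p0]bbaab
Step 1: δ(p0, b) = (pR, a, L) → [pR]□abaab

The machine reaches the reject state pR and halts.

Final tape (ignoring leading/trailing blanks): abaab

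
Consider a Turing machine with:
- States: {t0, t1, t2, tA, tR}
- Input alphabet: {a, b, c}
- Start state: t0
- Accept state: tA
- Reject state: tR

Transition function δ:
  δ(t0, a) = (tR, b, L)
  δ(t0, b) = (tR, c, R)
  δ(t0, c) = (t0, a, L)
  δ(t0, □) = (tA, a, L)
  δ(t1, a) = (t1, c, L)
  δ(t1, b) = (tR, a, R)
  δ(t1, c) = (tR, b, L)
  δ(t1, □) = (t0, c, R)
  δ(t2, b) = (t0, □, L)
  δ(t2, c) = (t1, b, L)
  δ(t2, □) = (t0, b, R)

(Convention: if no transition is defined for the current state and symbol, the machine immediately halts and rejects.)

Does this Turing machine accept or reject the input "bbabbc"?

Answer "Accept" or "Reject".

Execution trace:
Initial: [t0]bbabbc
Step 1: δ(t0, b) = (tR, c, R) → c[tR]babbc

The machine reaches the reject state tR and halts.

Answer: Reject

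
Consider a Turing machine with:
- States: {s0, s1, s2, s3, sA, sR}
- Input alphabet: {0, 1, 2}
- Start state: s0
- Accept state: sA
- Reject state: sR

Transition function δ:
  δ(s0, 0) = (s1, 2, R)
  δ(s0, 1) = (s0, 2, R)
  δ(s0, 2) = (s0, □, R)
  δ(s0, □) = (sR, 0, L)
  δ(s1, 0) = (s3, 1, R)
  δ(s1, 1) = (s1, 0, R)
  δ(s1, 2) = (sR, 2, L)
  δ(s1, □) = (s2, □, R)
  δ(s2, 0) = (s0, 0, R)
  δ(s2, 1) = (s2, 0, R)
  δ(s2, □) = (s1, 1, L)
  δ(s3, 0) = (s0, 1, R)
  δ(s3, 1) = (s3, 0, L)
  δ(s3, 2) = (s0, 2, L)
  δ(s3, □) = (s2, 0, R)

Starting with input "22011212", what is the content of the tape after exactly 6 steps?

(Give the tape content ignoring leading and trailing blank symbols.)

Execution trace:
Initial: [s0]22011212
Step 1: δ(s0, 2) = (s0, □, R) → □[s0]2011212
Step 2: δ(s0, 2) = (s0, □, R) → □□[s0]011212
Step 3: δ(s0, 0) = (s1, 2, R) → □□2[s1]11212
Step 4: δ(s1, 1) = (s1, 0, R) → □□20[s1]1212
Step 5: δ(s1, 1) = (s1, 0, R) → □□200[s1]212
Step 6: δ(s1, 2) = (sR, 2, L) → □□20[sR]0212

The machine reaches the reject state sR and halts.

After 6 steps, the tape (ignoring leading/trailing blanks) is: 200212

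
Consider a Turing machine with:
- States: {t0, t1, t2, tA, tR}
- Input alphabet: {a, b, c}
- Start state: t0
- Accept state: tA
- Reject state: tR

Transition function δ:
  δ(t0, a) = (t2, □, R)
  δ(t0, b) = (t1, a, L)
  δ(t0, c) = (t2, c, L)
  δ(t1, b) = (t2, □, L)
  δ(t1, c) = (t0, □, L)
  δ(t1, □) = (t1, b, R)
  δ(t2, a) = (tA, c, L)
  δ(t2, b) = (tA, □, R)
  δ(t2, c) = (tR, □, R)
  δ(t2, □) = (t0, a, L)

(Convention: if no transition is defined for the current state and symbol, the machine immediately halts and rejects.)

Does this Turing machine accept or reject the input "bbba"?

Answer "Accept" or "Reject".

Execution trace:
Initial: [t0]bbba
Step 1: δ(t0, b) = (t1, a, L) → [t1]□abba
Step 2: δ(t1, □) = (t1, b, R) → b[t1]abba

No transition is defined for δ(t1, a). By convention the machine halts and rejects.

Answer: Reject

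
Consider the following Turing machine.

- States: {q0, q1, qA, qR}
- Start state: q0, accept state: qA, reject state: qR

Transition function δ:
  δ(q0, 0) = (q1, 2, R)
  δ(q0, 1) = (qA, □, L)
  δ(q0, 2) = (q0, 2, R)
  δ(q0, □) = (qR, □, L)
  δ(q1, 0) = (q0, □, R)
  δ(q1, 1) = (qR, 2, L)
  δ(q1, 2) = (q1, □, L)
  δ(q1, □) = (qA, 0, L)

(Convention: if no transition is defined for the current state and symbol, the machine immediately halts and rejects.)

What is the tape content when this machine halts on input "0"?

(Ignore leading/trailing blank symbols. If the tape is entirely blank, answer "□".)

Execution trace:
Initial: [q0]0
Step 1: δ(q0, 0) = (q1, 2, R) → 2[q1]□
Step 2: δ(q1, □) = (qA, 0, L) → [qA]20

The machine reaches the accept state qA and halts.

Final tape (ignoring leading/trailing blanks): 20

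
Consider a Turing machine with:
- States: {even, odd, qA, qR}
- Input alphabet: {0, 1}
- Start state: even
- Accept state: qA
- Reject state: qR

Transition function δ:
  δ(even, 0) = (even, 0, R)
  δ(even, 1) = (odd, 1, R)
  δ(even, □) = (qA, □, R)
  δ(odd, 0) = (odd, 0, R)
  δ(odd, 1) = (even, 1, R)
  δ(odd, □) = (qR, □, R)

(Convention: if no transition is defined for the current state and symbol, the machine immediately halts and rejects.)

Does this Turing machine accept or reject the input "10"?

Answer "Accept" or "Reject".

Execution trace:
Initial: [even]10
Step 1: δ(even, 1) = (odd, 1, R) → 1[odd]0
Step 2: δ(odd, 0) = (odd, 0, R) → 10[odd]□
Step 3: δ(odd, □) = (qR, □, R) → 10□[qR]□

The machine reaches the reject state qR and halts.

Answer: Reject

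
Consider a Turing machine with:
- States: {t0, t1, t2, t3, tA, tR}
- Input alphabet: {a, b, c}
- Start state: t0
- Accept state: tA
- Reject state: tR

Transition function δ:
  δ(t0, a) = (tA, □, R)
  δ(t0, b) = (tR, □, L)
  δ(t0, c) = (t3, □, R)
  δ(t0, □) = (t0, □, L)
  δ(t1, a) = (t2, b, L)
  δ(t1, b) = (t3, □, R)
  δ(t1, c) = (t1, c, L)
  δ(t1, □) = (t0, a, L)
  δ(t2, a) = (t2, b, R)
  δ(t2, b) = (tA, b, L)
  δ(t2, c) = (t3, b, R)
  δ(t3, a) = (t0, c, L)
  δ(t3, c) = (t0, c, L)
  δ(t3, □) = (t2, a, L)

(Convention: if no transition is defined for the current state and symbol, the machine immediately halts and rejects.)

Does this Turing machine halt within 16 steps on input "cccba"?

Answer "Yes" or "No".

Execution trace:
Initial: [t0]cccba
Step 1: δ(t0, c) = (t3, □, R) → □[t3]ccba
Step 2: δ(t3, c) = (t0, c, L) → [t0]□ccba
Step 3: δ(t0, □) = (t0, □, L) → [t0]□□ccba
Step 4: δ(t0, □) = (t0, □, L) → [t0]□□□ccba
Step 5: δ(t0, □) = (t0, □, L) → [t0]□□□□ccba
Step 6: δ(t0, □) = (t0, □, L) → [t0]□□□□□ccba
Step 7: δ(t0, □) = (t0, □, L) → [t0]□□□□□□ccba
Step 8: δ(t0, □) = (t0, □, L) → [t0]□□□□□□□ccba
Step 9: δ(t0, □) = (t0, □, L) → [t0]□□□□□□□□ccba
Step 10: δ(t0, □) = (t0, □, L) → [t0]□□□□□□□□□ccba
Step 11: δ(t0, □) = (t0, □, L) → [t0]□□□□□□□□□□ccba
Step 12: δ(t0, □) = (t0, □, L) → [t0]□□□□□□□□□□□ccba
Step 13: δ(t0, □) = (t0, □, L) → [t0]□□□□□□□□□□□□ccba
Step 14: δ(t0, □) = (t0, □, L) → [t0]□□□□□□□□□□□□□ccba
Step 15: δ(t0, □) = (t0, □, L) → [t0]□□□□□□□□□□□□□□ccba
Step 16: δ(t0, □) = (t0, □, L) → [t0]□□□□□□□□□□□□□□□ccba

The machine has not reached a halting state after 16 steps.
The machine did not halt within the 16-step bound.

Answer: No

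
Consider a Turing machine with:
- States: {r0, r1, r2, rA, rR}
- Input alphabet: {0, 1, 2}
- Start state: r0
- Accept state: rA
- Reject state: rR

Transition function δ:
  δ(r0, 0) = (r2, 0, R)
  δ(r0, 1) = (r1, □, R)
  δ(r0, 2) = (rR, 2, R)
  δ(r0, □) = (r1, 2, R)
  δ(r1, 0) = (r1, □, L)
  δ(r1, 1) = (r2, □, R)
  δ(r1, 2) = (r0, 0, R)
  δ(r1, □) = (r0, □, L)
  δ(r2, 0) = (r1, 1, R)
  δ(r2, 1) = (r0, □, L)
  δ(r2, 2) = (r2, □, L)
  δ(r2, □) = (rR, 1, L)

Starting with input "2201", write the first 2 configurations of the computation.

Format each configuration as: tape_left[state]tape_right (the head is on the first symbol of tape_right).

Transitions applied:
Step 1: δ(r0, 2) = (rR, 2, R)

The first 2 configurations are:
[r0]2201 ⊢ 2[rR]201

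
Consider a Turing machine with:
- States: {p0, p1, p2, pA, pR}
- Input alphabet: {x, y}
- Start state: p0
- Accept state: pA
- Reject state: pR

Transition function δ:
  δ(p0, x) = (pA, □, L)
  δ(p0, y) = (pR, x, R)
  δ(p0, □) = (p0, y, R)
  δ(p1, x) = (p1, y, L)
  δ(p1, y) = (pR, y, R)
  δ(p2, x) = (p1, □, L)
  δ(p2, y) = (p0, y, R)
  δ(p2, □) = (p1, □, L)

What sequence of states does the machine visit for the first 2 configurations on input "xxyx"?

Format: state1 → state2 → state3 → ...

Execution trace:
Initial: [p0]xxyx
Step 1: δ(p0, x) = (pA, □, L) → [pA]□□xyx

The machine reaches the accept state pA and halts.

State sequence: p0 → pA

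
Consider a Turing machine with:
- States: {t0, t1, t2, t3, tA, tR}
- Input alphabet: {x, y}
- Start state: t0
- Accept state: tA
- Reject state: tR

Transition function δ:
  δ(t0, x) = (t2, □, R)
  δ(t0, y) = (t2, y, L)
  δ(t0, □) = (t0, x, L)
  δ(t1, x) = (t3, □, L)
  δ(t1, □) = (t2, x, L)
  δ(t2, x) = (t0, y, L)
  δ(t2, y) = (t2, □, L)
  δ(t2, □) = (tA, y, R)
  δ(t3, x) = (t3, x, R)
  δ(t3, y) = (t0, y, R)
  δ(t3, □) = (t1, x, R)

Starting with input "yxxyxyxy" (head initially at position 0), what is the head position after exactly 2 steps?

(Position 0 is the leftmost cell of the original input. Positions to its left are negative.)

Execution trace (head position shown):
Step 0: [t0]yxxyxyxy  (head at position 0)
Step 1: move left → [t2]□yxxyxyxy  (head at position -1)
Step 2: move right → y[tA]yxxyxyxy  (head at position 0)

After 2 steps, the head is at position 0.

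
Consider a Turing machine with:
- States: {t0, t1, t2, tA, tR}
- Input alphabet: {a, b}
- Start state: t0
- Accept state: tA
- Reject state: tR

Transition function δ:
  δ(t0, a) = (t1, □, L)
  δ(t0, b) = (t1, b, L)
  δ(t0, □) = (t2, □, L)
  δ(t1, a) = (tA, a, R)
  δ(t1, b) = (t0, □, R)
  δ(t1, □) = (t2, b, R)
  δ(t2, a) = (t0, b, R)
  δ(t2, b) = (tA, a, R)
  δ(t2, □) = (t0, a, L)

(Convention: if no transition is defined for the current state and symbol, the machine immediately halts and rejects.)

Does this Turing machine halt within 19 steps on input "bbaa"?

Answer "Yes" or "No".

Execution trace:
Initial: [t0]bbaa
Step 1: δ(t0, b) = (t1, b, L) → [t1]□bbaa
Step 2: δ(t1, □) = (t2, b, R) → b[t2]bbaa
Step 3: δ(t2, b) = (tA, a, R) → ba[tA]baa

The machine reaches the accept state tA and halts.
The machine halted after 3 steps (within the 19-step bound).

Answer: Yes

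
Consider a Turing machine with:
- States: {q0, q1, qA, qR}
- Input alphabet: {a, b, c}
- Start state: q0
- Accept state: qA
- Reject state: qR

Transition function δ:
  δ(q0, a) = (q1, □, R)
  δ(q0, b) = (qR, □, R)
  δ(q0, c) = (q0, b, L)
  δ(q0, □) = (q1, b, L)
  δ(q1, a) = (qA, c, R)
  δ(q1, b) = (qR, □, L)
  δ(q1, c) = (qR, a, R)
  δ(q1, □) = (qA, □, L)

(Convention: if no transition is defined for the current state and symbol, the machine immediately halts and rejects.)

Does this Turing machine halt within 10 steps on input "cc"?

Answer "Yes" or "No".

Execution trace:
Initial: [q0]cc
Step 1: δ(q0, c) = (q0, b, L) → [q0]□bc
Step 2: δ(q0, □) = (q1, b, L) → [q1]□bbc
Step 3: δ(q1, □) = (qA, □, L) → [qA]□□bbc

The machine reaches the accept state qA and halts.
The machine halted after 3 steps (within the 10-step bound).

Answer: Yes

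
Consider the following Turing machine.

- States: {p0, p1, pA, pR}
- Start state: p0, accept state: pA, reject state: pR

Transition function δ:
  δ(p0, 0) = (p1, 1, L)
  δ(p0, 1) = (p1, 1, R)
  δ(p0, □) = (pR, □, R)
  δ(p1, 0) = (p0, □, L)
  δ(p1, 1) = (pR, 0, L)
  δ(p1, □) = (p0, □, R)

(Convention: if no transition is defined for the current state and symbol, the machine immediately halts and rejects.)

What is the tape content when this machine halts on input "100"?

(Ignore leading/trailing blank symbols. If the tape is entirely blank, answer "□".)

Execution trace:
Initial: [p0]100
Step 1: δ(p0, 1) = (p1, 1, R) → 1[p1]00
Step 2: δ(p1, 0) = (p0, □, L) → [p0]1□0
Step 3: δ(p0, 1) = (p1, 1, R) → 1[p1]□0
Step 4: δ(p1, □) = (p0, □, R) → 1□[p0]0
Step 5: δ(p0, 0) = (p1, 1, L) → 1[p1]□1
Step 6: δ(p1, □) = (p0, □, R) → 1□[p0]1
Step 7: δ(p0, 1) = (p1, 1, R) → 1□1[p1]□
Step 8: δ(p1, □) = (p0, □, R) → 1□1□[p0]□
Step 9: δ(p0, □) = (pR, □, R) → 1□1□□[pR]□

The machine reaches the reject state pR and halts.

Final tape (ignoring leading/trailing blanks): 1□1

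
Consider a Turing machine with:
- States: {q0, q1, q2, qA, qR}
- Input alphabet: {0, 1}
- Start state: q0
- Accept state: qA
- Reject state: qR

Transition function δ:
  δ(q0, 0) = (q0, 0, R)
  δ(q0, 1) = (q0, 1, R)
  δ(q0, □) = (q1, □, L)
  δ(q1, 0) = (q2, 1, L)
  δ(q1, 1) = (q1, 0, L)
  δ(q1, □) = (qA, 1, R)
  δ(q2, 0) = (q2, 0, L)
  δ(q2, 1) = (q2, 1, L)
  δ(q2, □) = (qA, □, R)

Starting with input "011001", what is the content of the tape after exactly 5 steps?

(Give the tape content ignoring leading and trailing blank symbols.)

Execution trace:
Initial: [q0]011001
Step 1: δ(q0, 0) = (q0, 0, R) → 0[q0]11001
Step 2: δ(q0, 1) = (q0, 1, R) → 01[q0]1001
Step 3: δ(q0, 1) = (q0, 1, R) → 011[q0]001
Step 4: δ(q0, 0) = (q0, 0, R) → 0110[q0]01
Step 5: δ(q0, 0) = (q0, 0, R) → 01100[q0]1

After 5 steps, the tape (ignoring leading/trailing blanks) is: 011001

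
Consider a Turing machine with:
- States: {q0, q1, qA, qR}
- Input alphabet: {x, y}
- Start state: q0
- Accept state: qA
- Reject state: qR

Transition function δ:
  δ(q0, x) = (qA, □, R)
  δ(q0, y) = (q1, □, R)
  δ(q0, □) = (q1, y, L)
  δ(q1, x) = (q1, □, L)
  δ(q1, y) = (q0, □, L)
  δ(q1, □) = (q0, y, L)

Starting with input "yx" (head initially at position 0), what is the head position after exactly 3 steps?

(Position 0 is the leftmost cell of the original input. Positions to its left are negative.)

Execution trace (head position shown):
Step 0: [q0]yx  (head at position 0)
Step 1: move right → □[q1]x  (head at position 1)
Step 2: move left → [q1]□□  (head at position 0)
Step 3: move left → [q0]□y□  (head at position -1)

After 3 steps, the head is at position -1.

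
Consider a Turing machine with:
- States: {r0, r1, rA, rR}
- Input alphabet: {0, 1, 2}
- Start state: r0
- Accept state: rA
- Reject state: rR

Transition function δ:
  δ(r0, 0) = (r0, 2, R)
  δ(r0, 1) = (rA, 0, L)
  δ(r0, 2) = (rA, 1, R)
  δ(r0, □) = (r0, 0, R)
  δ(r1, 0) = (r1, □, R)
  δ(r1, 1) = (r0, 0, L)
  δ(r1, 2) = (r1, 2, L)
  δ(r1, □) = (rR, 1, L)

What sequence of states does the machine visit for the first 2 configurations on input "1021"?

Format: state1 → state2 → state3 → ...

Execution trace:
Initial: [r0]1021
Step 1: δ(r0, 1) = (rA, 0, L) → [rA]□0021

The machine reaches the accept state rA and halts.

State sequence: r0 → rA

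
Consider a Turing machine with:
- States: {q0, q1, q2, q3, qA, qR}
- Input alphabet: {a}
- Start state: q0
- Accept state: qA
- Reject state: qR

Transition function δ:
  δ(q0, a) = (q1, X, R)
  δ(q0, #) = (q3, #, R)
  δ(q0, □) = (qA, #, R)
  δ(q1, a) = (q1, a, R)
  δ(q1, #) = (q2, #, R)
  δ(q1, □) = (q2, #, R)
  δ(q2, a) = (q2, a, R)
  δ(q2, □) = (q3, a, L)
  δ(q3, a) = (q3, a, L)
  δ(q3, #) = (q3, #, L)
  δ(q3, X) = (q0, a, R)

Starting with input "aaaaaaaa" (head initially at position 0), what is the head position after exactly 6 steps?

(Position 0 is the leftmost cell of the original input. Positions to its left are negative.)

Execution trace (head position shown):
Step 0: [q0]aaaaaaaa  (head at position 0)
Step 1: move right → X[q1]aaaaaaa  (head at position 1)
Step 2: move right → Xa[q1]aaaaaa  (head at position 2)
Step 3: move right → Xaa[q1]aaaaa  (head at position 3)
Step 4: move right → Xaaa[q1]aaaa  (head at position 4)
Step 5: move right → Xaaaa[q1]aaa  (head at position 5)
Step 6: move right → Xaaaaa[q1]aa  (head at position 6)

After 6 steps, the head is at position 6.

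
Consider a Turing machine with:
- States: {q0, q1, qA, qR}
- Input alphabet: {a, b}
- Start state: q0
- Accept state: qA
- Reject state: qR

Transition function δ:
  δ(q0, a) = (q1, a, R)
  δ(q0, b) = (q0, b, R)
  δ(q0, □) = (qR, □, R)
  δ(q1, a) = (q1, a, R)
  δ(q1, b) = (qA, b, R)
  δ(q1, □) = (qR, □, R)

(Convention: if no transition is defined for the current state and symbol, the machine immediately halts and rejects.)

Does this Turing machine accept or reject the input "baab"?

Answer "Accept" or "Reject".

Execution trace:
Initial: [q0]baab
Step 1: δ(q0, b) = (q0, b, R) → b[q0]aab
Step 2: δ(q0, a) = (q1, a, R) → ba[q1]ab
Step 3: δ(q1, a) = (q1, a, R) → baa[q1]b
Step 4: δ(q1, b) = (qA, b, R) → baab[qA]□

The machine reaches the accept state qA and halts.

Answer: Accept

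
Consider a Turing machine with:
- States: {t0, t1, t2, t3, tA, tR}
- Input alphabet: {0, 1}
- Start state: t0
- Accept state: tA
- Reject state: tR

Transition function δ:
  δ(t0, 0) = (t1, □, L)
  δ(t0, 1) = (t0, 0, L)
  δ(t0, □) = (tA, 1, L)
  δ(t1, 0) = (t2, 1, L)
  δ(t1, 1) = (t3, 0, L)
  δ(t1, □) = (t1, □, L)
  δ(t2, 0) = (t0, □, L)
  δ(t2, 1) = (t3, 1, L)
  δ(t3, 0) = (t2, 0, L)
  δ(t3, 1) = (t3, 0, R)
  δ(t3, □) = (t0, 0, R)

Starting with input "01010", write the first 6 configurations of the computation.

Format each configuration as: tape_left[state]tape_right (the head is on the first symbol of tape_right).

Transitions applied:
Step 1: δ(t0, 0) = (t1, □, L)
Step 2: δ(t1, □) = (t1, □, L)
Step 3: δ(t1, □) = (t1, □, L)
Step 4: δ(t1, □) = (t1, □, L)
Step 5: δ(t1, □) = (t1, □, L)

The first 6 configurations are:
[t0]01010 ⊢ [t1]□□1010 ⊢ [t1]□□□1010 ⊢ [t1]□□□□1010 ⊢ [t1]□□□□□1010 ⊢ [t1]□□□□□□1010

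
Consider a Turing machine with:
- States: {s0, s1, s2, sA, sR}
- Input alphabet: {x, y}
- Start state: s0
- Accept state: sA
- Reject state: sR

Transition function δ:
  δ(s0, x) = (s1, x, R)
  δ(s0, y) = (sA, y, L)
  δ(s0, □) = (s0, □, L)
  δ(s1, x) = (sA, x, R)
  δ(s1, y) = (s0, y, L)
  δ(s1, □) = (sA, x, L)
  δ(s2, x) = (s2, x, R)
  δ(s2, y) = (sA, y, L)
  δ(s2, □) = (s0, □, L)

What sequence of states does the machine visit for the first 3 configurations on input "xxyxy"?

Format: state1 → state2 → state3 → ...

Execution trace:
Initial: [s0]xxyxy
Step 1: δ(s0, x) = (s1, x, R) → x[s1]xyxy
Step 2: δ(s1, x) = (sA, x, R) → xx[sA]yxy

The machine reaches the accept state sA and halts.

State sequence: s0 → s1 → sA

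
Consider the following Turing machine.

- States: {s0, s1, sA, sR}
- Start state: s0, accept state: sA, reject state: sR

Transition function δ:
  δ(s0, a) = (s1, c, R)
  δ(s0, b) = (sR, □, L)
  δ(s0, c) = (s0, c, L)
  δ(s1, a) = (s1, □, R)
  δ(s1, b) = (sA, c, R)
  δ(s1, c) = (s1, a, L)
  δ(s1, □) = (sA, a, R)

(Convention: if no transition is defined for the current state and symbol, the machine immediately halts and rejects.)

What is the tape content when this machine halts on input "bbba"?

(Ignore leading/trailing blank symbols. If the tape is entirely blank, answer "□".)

Execution trace:
Initial: [s0]bbba
Step 1: δ(s0, b) = (sR, □, L) → [sR]□□bba

The machine reaches the reject state sR and halts.

Final tape (ignoring leading/trailing blanks): bba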